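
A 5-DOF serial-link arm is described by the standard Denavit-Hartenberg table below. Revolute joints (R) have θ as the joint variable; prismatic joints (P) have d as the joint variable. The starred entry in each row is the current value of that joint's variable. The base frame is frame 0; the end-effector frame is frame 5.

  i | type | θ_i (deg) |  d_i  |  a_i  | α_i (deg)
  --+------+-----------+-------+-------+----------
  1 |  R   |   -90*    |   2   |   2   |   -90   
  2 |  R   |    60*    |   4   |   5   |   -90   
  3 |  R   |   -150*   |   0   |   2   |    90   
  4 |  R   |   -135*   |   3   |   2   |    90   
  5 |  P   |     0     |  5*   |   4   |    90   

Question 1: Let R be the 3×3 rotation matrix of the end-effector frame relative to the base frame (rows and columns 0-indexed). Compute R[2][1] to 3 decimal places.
-0.884

End-effector y-axis (col 1 of R) = (-0.3536,0.3062,-0.8839)
R[2][1] = -0.8839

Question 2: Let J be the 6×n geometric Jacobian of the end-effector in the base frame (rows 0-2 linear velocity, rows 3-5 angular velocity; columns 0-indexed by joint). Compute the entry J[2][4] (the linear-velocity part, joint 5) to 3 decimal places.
prismatic axis z_4 = (-0.3536,0.3062,-0.8839)
J_v[:, 4] = z_4; J_ω[:, 4] = (0,0,0)
entry J[2][4] = -0.8839

-0.884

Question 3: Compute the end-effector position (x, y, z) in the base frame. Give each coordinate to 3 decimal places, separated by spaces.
-1.487 -6.864 -5.011

after link 1: o_1 = (0.0000, -2.0000, 2.0000)
after link 2: o_2 = (4.0000, -4.5000, -2.3301)
after link 3: o_3 = (5.0000, -3.6340, -0.8301)
after link 4: o_4 = (1.6948, -4.7211, 0.1154)
after link 5: o_5 = (-1.4872, -6.8644, -5.0112)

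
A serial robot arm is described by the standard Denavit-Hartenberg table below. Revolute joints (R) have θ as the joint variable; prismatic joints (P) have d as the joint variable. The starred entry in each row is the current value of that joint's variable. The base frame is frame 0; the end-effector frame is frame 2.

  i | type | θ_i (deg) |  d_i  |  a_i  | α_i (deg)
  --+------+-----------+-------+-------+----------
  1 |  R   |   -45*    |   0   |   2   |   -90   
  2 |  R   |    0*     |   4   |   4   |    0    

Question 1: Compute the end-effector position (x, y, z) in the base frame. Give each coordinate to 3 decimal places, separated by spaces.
after link 1: o_1 = (1.4142, -1.4142, 0.0000)
after link 2: o_2 = (7.0711, -1.4142, 0.0000)

7.071 -1.414 0.000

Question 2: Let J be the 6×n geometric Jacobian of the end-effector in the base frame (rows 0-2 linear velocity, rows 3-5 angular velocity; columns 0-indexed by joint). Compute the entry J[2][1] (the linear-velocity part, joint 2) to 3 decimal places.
axis z_1 = (0.7071,0.7071,0.0000); lever o_n−o_1 = (5.6569,0.0000,0.0000)
cross product → J_v[:, 1] = (0.0000,0.0000,-4.0000)
J_ω[:, 1] = z_1
entry J[2][1] = -4.0000

-4.000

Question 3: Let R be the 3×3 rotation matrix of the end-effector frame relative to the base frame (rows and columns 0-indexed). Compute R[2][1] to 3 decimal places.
-1.000

End-effector y-axis (col 1 of R) = (0.0000,0.0000,-1.0000)
R[2][1] = -1.0000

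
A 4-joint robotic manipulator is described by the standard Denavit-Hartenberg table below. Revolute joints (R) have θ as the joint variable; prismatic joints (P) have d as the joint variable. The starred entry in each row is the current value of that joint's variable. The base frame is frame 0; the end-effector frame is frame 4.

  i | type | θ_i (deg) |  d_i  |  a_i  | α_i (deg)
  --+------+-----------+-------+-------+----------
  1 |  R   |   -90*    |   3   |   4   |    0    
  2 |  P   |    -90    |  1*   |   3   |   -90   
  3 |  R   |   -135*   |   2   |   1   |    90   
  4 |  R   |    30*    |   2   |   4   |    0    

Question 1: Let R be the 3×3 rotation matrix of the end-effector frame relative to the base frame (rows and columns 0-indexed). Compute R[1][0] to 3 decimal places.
End-effector x-axis (col 0 of R) = (0.6124,-0.5000,0.6124)
R[1][0] = -0.5000

-0.500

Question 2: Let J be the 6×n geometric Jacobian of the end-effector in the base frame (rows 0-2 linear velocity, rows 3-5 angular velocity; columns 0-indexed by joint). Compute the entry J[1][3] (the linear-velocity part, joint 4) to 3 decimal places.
axis z_3 = (0.7071,-0.0000,-0.7071); lever o_n−o_3 = (3.8637,-2.0000,1.0353)
cross product → J_v[:, 3] = (-1.4142,-3.4641,-1.4142)
J_ω[:, 3] = z_3
entry J[1][3] = -3.4641

-3.464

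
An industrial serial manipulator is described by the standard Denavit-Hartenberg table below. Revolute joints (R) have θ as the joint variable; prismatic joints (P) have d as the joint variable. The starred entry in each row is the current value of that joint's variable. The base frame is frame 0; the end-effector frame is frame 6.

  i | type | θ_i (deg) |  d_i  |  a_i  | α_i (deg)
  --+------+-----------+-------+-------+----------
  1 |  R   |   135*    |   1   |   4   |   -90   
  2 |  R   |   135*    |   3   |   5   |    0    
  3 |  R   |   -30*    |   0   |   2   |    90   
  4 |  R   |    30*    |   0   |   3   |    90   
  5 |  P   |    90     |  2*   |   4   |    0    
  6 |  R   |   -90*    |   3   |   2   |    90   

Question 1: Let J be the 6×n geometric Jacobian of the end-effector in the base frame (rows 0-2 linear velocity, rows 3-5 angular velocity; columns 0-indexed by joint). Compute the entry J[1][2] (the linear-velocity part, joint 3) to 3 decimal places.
-6.763

axis z_2 = (-0.7071,-0.7071,0.0000); lever o_n−o_2 = (0.1781,2.4101,-9.5645)
cross product → J_v[:, 2] = (6.7631,-6.7631,-1.5783)
J_ω[:, 2] = z_2
entry J[1][2] = -6.7631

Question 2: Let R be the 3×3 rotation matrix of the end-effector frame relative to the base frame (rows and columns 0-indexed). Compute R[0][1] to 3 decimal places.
0.704

End-effector y-axis (col 1 of R) = (0.7039,0.5209,-0.4830)
R[0][1] = 0.7039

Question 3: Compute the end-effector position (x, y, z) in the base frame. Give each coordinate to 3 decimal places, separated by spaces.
-2.272 0.617 -12.100

after link 1: o_1 = (-2.8284, 2.8284, 1.0000)
after link 2: o_2 = (-2.4497, -1.7929, -2.5355)
after link 3: o_3 = (-2.0837, -2.1589, -4.4674)
after link 4: o_4 = (-2.6689, -3.6951, -6.9769)
after link 5: o_5 = (-3.9932, 0.0787, -8.9781)
after link 6: o_6 = (-2.2717, 0.6172, -12.1001)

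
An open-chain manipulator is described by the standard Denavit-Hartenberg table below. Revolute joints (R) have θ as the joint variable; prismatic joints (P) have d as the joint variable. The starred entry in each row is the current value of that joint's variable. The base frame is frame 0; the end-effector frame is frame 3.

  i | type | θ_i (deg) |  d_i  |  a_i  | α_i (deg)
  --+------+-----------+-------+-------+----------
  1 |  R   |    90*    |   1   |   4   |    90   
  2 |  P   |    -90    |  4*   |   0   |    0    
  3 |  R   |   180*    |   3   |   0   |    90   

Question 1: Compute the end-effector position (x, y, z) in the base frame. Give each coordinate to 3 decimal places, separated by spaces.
after link 1: o_1 = (0.0000, 4.0000, 1.0000)
after link 2: o_2 = (4.0000, 4.0000, 1.0000)
after link 3: o_3 = (7.0000, 4.0000, 1.0000)

7.000 4.000 1.000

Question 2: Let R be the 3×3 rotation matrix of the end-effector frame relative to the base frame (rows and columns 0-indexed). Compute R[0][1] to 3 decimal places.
End-effector y-axis (col 1 of R) = (1.0000,-0.0000,0.0000)
R[0][1] = 1.0000

1.000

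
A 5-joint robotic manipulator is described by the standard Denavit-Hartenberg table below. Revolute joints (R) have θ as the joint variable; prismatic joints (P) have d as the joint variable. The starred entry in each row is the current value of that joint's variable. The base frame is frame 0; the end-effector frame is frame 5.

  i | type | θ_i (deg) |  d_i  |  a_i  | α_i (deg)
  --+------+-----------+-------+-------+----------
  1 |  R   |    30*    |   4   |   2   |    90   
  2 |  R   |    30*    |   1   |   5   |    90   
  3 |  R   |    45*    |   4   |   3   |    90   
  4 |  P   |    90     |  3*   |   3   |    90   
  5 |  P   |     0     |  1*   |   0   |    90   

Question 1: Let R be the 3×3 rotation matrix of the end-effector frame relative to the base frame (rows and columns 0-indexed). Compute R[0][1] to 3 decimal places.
End-effector y-axis (col 1 of R) = (0.8839,-0.3062,0.3536)
R[0][1] = 0.8839

0.884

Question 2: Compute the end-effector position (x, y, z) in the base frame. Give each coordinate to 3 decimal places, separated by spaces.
13.079 5.580 2.913

after link 1: o_1 = (1.7321, 1.0000, 4.0000)
after link 2: o_2 = (5.9821, 2.2990, 6.5000)
after link 3: o_3 = (10.3658, 2.3805, 4.0966)
after link 4: o_4 = (12.1951, 5.8862, 2.5591)
after link 5: o_5 = (13.0790, 5.5800, 2.9127)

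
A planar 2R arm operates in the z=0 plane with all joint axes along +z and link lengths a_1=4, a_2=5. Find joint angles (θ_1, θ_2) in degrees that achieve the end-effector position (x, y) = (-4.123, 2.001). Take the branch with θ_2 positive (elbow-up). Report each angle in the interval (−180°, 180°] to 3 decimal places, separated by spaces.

83.222 119.995

cos θ_2 = (21.0031−4²−5²)/(2·4·5) = -0.4999; θ_2 = 119.9948° (elbow-up)
β = atan2(2.0010,-4.1230) = 154.1115°; ψ = atan2(4.3304,1.5004) = 70.8897°
θ_1 = β − ψ = 83.2218°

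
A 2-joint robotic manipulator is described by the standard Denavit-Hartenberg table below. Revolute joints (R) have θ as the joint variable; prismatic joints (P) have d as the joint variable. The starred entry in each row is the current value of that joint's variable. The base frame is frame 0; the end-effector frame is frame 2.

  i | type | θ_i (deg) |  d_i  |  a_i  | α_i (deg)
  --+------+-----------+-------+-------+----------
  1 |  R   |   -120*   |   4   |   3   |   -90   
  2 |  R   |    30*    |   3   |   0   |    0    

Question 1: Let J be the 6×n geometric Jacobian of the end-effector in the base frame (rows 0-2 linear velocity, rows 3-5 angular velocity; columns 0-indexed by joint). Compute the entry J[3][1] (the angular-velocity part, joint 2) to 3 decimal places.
axis z_1 = (0.8660,-0.5000,0.0000); lever o_n−o_1 = (2.5981,-1.5000,0.0000)
cross product → J_v[:, 1] = (0.0000,0.0000,0.0000)
J_ω[:, 1] = z_1
entry J[3][1] = 0.8660

0.866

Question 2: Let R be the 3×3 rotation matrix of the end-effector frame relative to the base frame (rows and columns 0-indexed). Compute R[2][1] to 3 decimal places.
-0.866

End-effector y-axis (col 1 of R) = (0.2500,0.4330,-0.8660)
R[2][1] = -0.8660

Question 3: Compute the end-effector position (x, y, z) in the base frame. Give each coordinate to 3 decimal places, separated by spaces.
1.098 -4.098 4.000

after link 1: o_1 = (-1.5000, -2.5981, 4.0000)
after link 2: o_2 = (1.0981, -4.0981, 4.0000)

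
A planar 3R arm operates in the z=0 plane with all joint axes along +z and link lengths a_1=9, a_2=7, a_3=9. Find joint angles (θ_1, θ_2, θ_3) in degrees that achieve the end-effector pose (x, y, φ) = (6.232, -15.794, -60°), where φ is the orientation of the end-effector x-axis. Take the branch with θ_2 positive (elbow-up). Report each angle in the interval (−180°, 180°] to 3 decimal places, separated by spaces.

wrist centre = target − a_3·(cos φ, sin φ) = (1.7320, -7.9998)
cos θ_2 = (66.9962−9²−7²)/(2·9·7) = -0.5000; θ_2 = 120.0020° (elbow-up)
β = atan2(-7.9998,1.7320) = -77.7837°; ψ = atan2(6.0621,5.4998) = 47.7842°
θ_1 = β − ψ = -125.5678°
θ_3 = φ − θ_1 − θ_2 = -54.4342° (wrapped to (-180°,180°])

-125.568 120.002 -54.434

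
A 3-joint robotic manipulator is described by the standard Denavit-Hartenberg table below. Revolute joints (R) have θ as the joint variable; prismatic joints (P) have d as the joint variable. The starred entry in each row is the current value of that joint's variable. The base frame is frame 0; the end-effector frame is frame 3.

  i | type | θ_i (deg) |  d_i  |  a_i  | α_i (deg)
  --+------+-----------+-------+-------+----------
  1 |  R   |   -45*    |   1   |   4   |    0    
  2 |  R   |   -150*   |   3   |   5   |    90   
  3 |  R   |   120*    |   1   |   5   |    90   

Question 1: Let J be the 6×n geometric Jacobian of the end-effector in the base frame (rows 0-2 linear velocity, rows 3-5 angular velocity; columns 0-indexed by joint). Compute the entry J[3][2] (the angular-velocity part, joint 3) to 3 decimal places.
0.259

axis z_2 = (0.2588,0.9659,0.0000); lever o_n−o_2 = (2.6736,0.3189,4.3301)
cross product → J_v[:, 2] = (4.1826,-1.1207,-2.5000)
J_ω[:, 2] = z_2
entry J[3][2] = 0.2588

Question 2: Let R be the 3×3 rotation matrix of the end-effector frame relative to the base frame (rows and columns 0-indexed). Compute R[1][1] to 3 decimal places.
End-effector y-axis (col 1 of R) = (0.2588,0.9659,0.0000)
R[1][1] = 0.9659

0.966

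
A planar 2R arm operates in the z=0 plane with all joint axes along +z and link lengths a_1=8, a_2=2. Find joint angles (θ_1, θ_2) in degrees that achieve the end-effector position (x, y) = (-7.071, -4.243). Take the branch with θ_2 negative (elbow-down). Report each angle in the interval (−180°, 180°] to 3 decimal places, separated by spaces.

-134.998 -89.996

cos θ_2 = (68.0021−8²−2²)/(2·8·2) = 0.0001; θ_2 = -89.9963° (elbow-down)
β = atan2(-4.2430,-7.0710) = -149.0339°; ψ = atan2(-2.0000,8.0001) = -14.0360°
θ_1 = β − ψ = -134.9978°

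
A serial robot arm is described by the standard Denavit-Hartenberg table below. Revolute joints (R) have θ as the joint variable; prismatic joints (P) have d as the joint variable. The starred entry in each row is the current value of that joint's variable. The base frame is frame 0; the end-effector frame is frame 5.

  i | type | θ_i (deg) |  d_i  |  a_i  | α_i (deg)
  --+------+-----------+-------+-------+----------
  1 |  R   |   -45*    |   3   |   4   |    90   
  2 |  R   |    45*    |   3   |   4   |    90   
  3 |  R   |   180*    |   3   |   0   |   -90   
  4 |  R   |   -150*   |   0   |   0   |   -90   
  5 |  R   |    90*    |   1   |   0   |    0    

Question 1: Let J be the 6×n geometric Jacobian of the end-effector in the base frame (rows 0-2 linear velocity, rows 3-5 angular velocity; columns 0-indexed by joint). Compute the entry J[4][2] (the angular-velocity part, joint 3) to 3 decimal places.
axis z_2 = (0.5000,-0.5000,-0.7071); lever o_n−o_2 = (1.6830,-1.6830,-3.0872)
cross product → J_v[:, 2] = (0.3536,0.3536,0.0000)
J_ω[:, 2] = z_2
entry J[4][2] = -0.5000

-0.500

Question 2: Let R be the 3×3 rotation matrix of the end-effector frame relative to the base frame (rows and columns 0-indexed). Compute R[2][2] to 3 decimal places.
End-effector z-axis (col 2 of R) = (0.1830,-0.1830,-0.9659)
R[2][2] = -0.9659

-0.966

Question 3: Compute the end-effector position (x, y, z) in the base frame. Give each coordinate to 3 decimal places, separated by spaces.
4.390 -8.633 2.741

after link 1: o_1 = (2.8284, -2.8284, 3.0000)
after link 2: o_2 = (2.7071, -6.9497, 5.8284)
after link 3: o_3 = (4.2071, -8.4497, 3.7071)
after link 4: o_4 = (4.2071, -8.4497, 3.7071)
after link 5: o_5 = (4.3901, -8.6328, 2.7412)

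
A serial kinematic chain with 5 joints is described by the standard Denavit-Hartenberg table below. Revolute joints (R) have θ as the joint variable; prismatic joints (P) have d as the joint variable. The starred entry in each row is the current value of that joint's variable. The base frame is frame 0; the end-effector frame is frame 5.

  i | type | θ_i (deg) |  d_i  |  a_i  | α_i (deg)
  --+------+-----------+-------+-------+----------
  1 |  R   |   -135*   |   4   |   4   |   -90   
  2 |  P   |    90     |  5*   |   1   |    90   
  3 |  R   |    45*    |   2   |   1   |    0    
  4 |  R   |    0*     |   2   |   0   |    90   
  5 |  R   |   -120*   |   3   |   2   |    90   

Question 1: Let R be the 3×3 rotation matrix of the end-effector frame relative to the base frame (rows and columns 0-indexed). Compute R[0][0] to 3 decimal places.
0.362

End-effector x-axis (col 0 of R) = (0.3624,0.8624,0.3536)
R[0][0] = 0.3624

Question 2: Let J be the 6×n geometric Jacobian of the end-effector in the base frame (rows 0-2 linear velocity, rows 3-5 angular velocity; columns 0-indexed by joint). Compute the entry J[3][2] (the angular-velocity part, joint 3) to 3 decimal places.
axis z_2 = (-0.7071,-0.7071,0.0000); lever o_n−o_2 = (-3.1037,-0.1037,-2.1213)
cross product → J_v[:, 2] = (1.5000,-1.5000,-2.1213)
J_ω[:, 2] = z_2
entry J[3][2] = -0.7071

-0.707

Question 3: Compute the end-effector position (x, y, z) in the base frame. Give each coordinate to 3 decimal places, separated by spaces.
-2.397 -6.468 0.879

after link 1: o_1 = (-2.8284, -2.8284, 4.0000)
after link 2: o_2 = (0.7071, -6.3640, 3.0000)
after link 3: o_3 = (-0.2071, -8.2782, 2.2929)
after link 4: o_4 = (-1.6213, -9.6924, 2.2929)
after link 5: o_5 = (-2.3966, -6.4676, 0.8787)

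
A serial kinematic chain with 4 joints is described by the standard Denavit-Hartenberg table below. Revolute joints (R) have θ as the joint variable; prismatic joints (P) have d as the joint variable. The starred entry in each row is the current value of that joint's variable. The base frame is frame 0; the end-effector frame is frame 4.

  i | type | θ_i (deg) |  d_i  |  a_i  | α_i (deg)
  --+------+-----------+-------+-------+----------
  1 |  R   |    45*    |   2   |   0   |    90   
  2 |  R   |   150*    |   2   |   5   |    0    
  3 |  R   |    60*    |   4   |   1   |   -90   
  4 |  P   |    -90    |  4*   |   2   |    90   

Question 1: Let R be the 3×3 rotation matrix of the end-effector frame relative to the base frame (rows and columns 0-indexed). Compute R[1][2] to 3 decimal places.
End-effector z-axis (col 2 of R) = (0.6124,0.6124,0.5000)
R[1][2] = 0.6124

0.612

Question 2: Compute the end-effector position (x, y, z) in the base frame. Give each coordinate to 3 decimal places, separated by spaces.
after link 1: o_1 = (0.0000, 0.0000, 2.0000)
after link 2: o_2 = (-1.6476, -4.4761, 4.5000)
after link 3: o_3 = (0.5684, -7.9169, 4.0000)
after link 4: o_4 = (3.3968, -7.9169, 0.5359)

3.397 -7.917 0.536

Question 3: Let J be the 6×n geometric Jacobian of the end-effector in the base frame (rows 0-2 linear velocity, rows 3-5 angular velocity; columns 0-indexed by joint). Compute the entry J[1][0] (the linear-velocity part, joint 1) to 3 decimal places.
axis z_0 = ẑ; lever o_n−o_0 = (3.3968,-7.9169,0.5359)
cross product → J_v[:, 0] = (7.9169,3.3968,-0.0000)
J_ω[:, 0] = z_0
entry J[1][0] = 3.3968

3.397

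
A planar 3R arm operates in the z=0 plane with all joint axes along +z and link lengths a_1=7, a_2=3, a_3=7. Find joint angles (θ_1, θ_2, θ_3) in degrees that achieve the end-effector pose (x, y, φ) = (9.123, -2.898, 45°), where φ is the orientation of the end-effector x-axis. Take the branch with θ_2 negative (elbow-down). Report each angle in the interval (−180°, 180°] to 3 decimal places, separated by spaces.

-45.002 -59.995 149.997

wrist centre = target − a_3·(cos φ, sin φ) = (4.1733, -7.8477)
cos θ_2 = (79.0032−7²−3²)/(2·7·3) = 0.5001; θ_2 = -59.9950° (elbow-down)
β = atan2(-7.8477,4.1733) = -61.9970°; ψ = atan2(-2.5979,8.5002) = -16.9949°
θ_1 = β − ψ = -45.0021°
θ_3 = φ − θ_1 − θ_2 = 149.9971° (wrapped to (-180°,180°])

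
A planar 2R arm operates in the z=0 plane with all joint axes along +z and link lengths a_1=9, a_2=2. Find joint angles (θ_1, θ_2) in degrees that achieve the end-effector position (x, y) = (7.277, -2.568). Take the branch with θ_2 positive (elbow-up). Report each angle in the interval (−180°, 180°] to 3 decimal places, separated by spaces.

-30.000 134.988

cos θ_2 = (59.5494−9²−2²)/(2·9·2) = -0.7070; θ_2 = 134.9883° (elbow-up)
β = atan2(-2.5680,7.2770) = -19.4376°; ψ = atan2(1.4145,7.5861) = 10.5621°
θ_1 = β − ψ = -29.9997°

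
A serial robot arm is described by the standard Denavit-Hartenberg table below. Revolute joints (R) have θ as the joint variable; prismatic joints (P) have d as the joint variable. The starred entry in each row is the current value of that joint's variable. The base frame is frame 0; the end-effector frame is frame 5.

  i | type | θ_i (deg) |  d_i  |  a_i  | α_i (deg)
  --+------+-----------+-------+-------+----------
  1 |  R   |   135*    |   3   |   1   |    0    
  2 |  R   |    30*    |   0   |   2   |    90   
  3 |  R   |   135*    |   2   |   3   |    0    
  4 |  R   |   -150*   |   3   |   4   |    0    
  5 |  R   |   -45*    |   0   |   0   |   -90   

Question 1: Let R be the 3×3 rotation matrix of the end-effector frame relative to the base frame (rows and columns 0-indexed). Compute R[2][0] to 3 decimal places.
End-effector x-axis (col 0 of R) = (-0.4830,0.1294,-0.8660)
R[2][0] = -0.8660

-0.866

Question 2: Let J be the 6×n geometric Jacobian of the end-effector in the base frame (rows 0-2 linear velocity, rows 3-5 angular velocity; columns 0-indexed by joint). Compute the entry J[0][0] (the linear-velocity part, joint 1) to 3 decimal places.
axis z_0 = ẑ; lever o_n−o_0 = (-3.0279,6.5053,4.0860)
cross product → J_v[:, 0] = (-6.5053,-3.0279,0.0000)
J_ω[:, 0] = z_0
entry J[0][0] = -6.5053

-6.505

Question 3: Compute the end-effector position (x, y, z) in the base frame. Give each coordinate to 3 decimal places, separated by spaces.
after link 1: o_1 = (-0.7071, 0.7071, 3.0000)
after link 2: o_2 = (-2.6390, 1.2247, 3.0000)
after link 3: o_3 = (-0.0723, 2.6076, 5.1213)
after link 4: o_4 = (-3.0279, 6.5053, 4.0860)
after link 5: o_5 = (-3.0279, 6.5053, 4.0860)

-3.028 6.505 4.086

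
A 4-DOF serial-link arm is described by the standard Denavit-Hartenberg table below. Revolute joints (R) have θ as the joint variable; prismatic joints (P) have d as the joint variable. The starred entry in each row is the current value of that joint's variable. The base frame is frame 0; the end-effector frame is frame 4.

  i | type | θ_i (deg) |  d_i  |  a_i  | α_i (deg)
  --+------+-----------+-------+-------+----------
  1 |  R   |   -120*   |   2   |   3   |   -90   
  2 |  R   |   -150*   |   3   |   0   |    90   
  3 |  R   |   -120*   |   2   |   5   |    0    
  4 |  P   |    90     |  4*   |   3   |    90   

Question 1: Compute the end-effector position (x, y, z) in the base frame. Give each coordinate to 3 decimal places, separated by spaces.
-2.408 1.489 -3.147

after link 1: o_1 = (-1.5000, -2.5981, 2.0000)
after link 2: o_2 = (1.0981, -4.0981, 2.0000)
after link 3: o_3 = (-3.2345, -2.9420, -0.9821)
after link 4: o_4 = (-2.4085, 1.4886, -3.1471)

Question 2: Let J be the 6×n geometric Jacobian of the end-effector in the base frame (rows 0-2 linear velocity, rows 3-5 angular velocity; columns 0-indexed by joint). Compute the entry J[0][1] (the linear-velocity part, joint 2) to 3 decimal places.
axis z_1 = (0.8660,-0.5000,0.0000); lever o_n−o_1 = (-0.9085,4.0867,-5.1471)
cross product → J_v[:, 1] = (2.5736,4.4575,3.0849)
J_ω[:, 1] = z_1
entry J[0][1] = 2.5736

2.574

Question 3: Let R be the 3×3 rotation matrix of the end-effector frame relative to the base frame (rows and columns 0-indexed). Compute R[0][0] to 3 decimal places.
End-effector x-axis (col 0 of R) = (-0.0580,0.8995,0.4330)
R[0][0] = -0.0580

-0.058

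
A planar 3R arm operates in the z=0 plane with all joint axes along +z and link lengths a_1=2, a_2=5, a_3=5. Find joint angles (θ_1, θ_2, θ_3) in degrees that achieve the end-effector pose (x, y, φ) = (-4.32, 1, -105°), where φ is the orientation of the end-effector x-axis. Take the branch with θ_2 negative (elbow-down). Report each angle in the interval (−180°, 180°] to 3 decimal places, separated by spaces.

150.003 -45.006 150.003

wrist centre = target − a_3·(cos φ, sin φ) = (-3.0259, 5.8296)
cos θ_2 = (43.1407−2²−5²)/(2·2·5) = 0.7070; θ_2 = -45.0059° (elbow-down)
β = atan2(5.8296,-3.0259) = 117.4318°; ψ = atan2(-3.5359,5.5352) = -32.5707°
θ_1 = β − ψ = 150.0025°
θ_3 = φ − θ_1 − θ_2 = 150.0034° (wrapped to (-180°,180°])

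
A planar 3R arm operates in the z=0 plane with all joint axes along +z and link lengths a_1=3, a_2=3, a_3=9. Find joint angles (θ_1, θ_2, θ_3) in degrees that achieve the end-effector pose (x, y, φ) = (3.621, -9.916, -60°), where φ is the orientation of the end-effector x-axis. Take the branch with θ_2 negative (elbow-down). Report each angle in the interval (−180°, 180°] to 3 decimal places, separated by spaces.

wrist centre = target − a_3·(cos φ, sin φ) = (-0.8790, -2.1218)
cos θ_2 = (5.2746−3²−3²)/(2·3·3) = -0.7070; θ_2 = -134.9889° (elbow-down)
β = atan2(-2.1218,-0.8790) = -112.5031°; ψ = atan2(-2.1217,0.8791) = -67.4944°
θ_1 = β − ψ = -45.0087°
θ_3 = φ − θ_1 − θ_2 = 119.9975° (wrapped to (-180°,180°])

-45.009 -134.989 119.998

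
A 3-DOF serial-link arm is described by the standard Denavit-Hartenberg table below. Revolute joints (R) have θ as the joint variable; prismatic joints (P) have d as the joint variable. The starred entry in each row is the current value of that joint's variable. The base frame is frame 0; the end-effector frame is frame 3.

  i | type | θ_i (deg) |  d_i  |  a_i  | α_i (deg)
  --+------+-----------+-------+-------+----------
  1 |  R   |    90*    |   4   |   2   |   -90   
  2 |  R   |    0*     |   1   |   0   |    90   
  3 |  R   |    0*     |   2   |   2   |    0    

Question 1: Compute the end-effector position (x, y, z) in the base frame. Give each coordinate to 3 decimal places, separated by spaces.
after link 1: o_1 = (0.0000, 2.0000, 4.0000)
after link 2: o_2 = (-1.0000, 2.0000, 4.0000)
after link 3: o_3 = (-1.0000, 4.0000, 6.0000)

-1.000 4.000 6.000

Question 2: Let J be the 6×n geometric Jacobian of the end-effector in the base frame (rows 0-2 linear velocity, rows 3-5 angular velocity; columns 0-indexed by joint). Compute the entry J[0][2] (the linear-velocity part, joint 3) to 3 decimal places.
-2.000

axis z_2 = (0.0000,0.0000,1.0000); lever o_n−o_2 = (0.0000,2.0000,2.0000)
cross product → J_v[:, 2] = (-2.0000,0.0000,0.0000)
J_ω[:, 2] = z_2
entry J[0][2] = -2.0000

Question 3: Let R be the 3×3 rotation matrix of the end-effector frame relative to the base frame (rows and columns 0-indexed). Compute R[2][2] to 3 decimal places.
End-effector z-axis (col 2 of R) = (0.0000,0.0000,1.0000)
R[2][2] = 1.0000

1.000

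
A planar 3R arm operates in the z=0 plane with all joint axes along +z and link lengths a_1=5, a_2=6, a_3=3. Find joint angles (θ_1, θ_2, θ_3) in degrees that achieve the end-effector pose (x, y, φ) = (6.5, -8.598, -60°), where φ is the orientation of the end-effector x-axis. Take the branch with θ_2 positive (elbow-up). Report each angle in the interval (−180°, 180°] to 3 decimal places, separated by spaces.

wrist centre = target − a_3·(cos φ, sin φ) = (5.0000, -5.9999)
cos θ_2 = (60.9991−5²−6²)/(2·5·6) = -0.0000; θ_2 = 90.0009° (elbow-up)
β = atan2(-5.9999,5.0000) = -50.1941°; ψ = atan2(6.0000,4.9999) = 50.1949°
θ_1 = β − ψ = -100.3890°
θ_3 = φ − θ_1 − θ_2 = -49.6119° (wrapped to (-180°,180°])

-100.389 90.001 -49.612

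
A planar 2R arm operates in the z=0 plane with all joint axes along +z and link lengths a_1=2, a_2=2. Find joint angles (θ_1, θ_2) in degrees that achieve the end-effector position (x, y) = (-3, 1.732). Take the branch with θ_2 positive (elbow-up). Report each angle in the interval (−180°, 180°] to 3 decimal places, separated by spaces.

120.000 60.001

cos θ_2 = (11.9998−2²−2²)/(2·2·2) = 0.5000; θ_2 = 60.0015° (elbow-up)
β = atan2(1.7320,-3.0000) = 150.0007°; ψ = atan2(1.7321,3.0000) = 30.0007°
θ_1 = β − ψ = 120.0000°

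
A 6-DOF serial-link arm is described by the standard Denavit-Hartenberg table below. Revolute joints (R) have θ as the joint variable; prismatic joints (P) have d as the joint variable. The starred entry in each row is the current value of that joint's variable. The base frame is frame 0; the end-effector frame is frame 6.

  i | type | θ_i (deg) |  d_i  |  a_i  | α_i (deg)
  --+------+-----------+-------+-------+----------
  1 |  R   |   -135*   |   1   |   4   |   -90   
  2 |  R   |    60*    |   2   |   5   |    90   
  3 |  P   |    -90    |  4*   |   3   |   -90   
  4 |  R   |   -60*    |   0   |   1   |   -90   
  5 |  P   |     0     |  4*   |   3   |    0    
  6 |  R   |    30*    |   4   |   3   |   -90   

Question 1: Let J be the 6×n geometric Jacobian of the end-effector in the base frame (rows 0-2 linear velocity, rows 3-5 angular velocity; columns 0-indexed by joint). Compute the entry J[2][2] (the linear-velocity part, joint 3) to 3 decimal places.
prismatic axis z_2 = (-0.6124,-0.6124,0.5000)
J_v[:, 2] = z_2; J_ω[:, 2] = (0,0,0)
entry J[2][2] = 0.5000

0.500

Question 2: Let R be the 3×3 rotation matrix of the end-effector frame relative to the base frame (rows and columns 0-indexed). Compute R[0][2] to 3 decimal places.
0.748

End-effector z-axis (col 2 of R) = (0.7481,0.3946,0.5335)
R[0][2] = 0.7481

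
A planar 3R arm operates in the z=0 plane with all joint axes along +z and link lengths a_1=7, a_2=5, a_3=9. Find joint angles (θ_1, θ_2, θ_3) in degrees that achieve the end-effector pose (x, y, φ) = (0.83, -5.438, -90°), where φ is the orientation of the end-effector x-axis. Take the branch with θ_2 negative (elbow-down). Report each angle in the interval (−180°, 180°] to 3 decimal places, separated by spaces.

wrist centre = target − a_3·(cos φ, sin φ) = (0.8300, 3.5620)
cos θ_2 = (13.3767−7²−5²)/(2·7·5) = -0.8660; θ_2 = -150.0024° (elbow-down)
β = atan2(3.5620,0.8300) = 76.8833°; ψ = atan2(-2.4998,2.6698) = -43.1171°
θ_1 = β − ψ = 120.0003°
θ_3 = φ − θ_1 − θ_2 = -59.9979° (wrapped to (-180°,180°])

120.000 -150.002 -59.998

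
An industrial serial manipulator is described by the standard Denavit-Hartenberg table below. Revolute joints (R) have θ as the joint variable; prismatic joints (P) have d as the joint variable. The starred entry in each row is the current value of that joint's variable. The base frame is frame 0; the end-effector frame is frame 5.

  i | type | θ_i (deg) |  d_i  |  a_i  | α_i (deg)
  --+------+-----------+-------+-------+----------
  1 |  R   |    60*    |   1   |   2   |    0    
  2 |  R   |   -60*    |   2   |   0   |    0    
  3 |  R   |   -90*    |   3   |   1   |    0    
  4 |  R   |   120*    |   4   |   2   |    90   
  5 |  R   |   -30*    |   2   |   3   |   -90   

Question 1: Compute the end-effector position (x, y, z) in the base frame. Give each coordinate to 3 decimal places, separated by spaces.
after link 1: o_1 = (1.0000, 1.7321, 1.0000)
after link 2: o_2 = (1.0000, 1.7321, 3.0000)
after link 3: o_3 = (1.0000, 0.7321, 6.0000)
after link 4: o_4 = (2.7321, 1.7321, 10.0000)
after link 5: o_5 = (5.9821, 1.2990, 8.5000)

5.982 1.299 8.500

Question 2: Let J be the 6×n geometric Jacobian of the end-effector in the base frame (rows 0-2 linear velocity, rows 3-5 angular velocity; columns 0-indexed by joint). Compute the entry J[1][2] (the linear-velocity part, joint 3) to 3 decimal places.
4.982

axis z_2 = (0.0000,0.0000,1.0000); lever o_n−o_2 = (4.9821,-0.4330,5.5000)
cross product → J_v[:, 2] = (0.4330,4.9821,-0.0000)
J_ω[:, 2] = z_2
entry J[1][2] = 4.9821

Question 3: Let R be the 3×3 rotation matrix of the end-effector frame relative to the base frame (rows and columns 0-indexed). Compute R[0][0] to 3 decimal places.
End-effector x-axis (col 0 of R) = (0.7500,0.4330,-0.5000)
R[0][0] = 0.7500

0.750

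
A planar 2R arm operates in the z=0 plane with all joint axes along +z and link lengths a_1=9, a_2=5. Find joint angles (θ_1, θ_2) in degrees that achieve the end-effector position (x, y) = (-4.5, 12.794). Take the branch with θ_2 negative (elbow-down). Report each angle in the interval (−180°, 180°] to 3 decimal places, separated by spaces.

cos θ_2 = (183.9364−9²−5²)/(2·9·5) = 0.8660; θ_2 = -30.0074° (elbow-down)
β = atan2(12.7940,-4.5000) = 109.3782°; ψ = atan2(-2.5006,13.3298) = -10.6247°
θ_1 = β − ψ = 120.0029°

120.003 -30.007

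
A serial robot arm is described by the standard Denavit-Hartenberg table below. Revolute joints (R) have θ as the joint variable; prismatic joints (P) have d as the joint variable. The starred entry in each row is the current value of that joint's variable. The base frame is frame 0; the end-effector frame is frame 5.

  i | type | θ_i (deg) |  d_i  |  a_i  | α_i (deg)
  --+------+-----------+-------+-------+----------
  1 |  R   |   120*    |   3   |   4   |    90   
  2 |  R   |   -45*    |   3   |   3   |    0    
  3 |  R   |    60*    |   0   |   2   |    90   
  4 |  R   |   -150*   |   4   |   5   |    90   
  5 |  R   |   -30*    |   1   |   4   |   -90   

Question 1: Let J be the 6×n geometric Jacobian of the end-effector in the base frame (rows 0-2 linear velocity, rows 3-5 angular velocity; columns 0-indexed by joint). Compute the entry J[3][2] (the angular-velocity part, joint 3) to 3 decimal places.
axis z_2 = (0.8660,0.5000,0.0000); lever o_n−o_2 = (-0.3581,-6.1117,-3.4408)
cross product → J_v[:, 2] = (-1.7204,2.9798,-5.1138)
J_ω[:, 2] = z_2
entry J[3][2] = 0.8660

0.866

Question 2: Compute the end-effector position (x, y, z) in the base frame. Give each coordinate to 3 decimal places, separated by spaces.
-0.821 0.689 -2.562

after link 1: o_1 = (-2.0000, 3.4641, 3.0000)
after link 2: o_2 = (-0.4626, 6.8012, 0.8787)
after link 3: o_3 = (-1.4285, 8.4743, 1.3963)
after link 4: o_4 = (-2.0199, 4.4986, -3.5881)
after link 5: o_5 = (-0.8207, 0.6895, -2.5621)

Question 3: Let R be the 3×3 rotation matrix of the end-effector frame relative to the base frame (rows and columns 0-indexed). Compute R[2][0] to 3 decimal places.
0.289

End-effector x-axis (col 0 of R) = (0.0519,-0.9560,0.2888)
R[2][0] = 0.2888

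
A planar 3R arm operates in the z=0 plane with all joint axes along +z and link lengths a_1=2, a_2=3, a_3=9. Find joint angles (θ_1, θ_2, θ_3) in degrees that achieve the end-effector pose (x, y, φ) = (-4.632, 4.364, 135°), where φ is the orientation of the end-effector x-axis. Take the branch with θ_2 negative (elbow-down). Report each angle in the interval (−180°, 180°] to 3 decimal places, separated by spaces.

wrist centre = target − a_3·(cos φ, sin φ) = (1.7320, -2.0000)
cos θ_2 = (6.9995−2²−3²)/(2·2·3) = -0.5000; θ_2 = -120.0026° (elbow-down)
β = atan2(-2.0000,1.7320) = -49.1075°; ψ = atan2(-2.5980,0.4999) = -79.1088°
θ_1 = β − ψ = 30.0013°
θ_3 = φ − θ_1 − θ_2 = -134.9987° (wrapped to (-180°,180°])

30.001 -120.003 -134.999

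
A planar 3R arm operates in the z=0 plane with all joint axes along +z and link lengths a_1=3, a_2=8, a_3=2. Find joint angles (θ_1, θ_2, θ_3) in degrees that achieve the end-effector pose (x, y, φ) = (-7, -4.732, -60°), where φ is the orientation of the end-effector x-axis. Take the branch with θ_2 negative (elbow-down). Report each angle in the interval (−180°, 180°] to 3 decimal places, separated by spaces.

wrist centre = target − a_3·(cos φ, sin φ) = (-8.0000, -2.9999)
cos θ_2 = (72.9997−3²−8²)/(2·3·8) = -0.0000; θ_2 = -90.0004° (elbow-down)
β = atan2(-2.9999,-8.0000) = -159.4443°; ψ = atan2(-8.0000,2.9999) = -69.4443°
θ_1 = β − ψ = -90.0000°
θ_3 = φ − θ_1 − θ_2 = 120.0004° (wrapped to (-180°,180°])

-90.000 -90.000 120.000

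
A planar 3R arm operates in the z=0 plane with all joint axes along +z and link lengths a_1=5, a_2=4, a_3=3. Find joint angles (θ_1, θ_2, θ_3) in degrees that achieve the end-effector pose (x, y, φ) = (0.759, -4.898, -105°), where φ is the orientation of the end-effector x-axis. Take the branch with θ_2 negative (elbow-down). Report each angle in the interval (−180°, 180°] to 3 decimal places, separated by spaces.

wrist centre = target − a_3·(cos φ, sin φ) = (1.5355, -2.0002)
cos θ_2 = (6.3585−5²−4²)/(2·5·4) = -0.8660; θ_2 = -150.0013° (elbow-down)
β = atan2(-2.0002,1.5355) = -52.4886°; ψ = atan2(-1.9999,1.5359) = -52.4773°
θ_1 = β − ψ = -0.0113°
θ_3 = φ − θ_1 − θ_2 = 45.0126° (wrapped to (-180°,180°])

-0.011 -150.001 45.013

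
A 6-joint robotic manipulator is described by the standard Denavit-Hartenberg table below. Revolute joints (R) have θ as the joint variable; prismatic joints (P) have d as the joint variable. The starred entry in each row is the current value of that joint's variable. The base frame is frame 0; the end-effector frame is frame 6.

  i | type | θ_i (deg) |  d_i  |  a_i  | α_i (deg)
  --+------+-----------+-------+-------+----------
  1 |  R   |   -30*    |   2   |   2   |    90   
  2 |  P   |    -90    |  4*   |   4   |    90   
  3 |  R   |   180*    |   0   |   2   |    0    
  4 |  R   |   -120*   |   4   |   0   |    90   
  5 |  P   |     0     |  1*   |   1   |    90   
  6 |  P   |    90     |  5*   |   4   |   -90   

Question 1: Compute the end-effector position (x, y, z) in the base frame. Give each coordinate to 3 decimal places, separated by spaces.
after link 1: o_1 = (1.7321, -1.0000, 2.0000)
after link 2: o_2 = (-0.2679, -4.4641, -2.0000)
after link 3: o_3 = (-0.2679, -4.4641, 0.0000)
after link 4: o_4 = (-3.7321, -2.4641, -0.0000)
after link 5: o_5 = (-3.9151, -2.7811, -1.3660)
after link 6: o_6 = (1.4151, -3.5490, -4.8301)

1.415 -3.549 -4.830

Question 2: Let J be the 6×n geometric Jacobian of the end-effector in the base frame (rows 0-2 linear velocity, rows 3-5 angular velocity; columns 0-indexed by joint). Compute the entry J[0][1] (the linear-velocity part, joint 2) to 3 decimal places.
-0.500

prismatic axis z_1 = (-0.5000,-0.8660,0.0000)
J_v[:, 1] = z_1; J_ω[:, 1] = (0,0,0)
entry J[0][1] = -0.5000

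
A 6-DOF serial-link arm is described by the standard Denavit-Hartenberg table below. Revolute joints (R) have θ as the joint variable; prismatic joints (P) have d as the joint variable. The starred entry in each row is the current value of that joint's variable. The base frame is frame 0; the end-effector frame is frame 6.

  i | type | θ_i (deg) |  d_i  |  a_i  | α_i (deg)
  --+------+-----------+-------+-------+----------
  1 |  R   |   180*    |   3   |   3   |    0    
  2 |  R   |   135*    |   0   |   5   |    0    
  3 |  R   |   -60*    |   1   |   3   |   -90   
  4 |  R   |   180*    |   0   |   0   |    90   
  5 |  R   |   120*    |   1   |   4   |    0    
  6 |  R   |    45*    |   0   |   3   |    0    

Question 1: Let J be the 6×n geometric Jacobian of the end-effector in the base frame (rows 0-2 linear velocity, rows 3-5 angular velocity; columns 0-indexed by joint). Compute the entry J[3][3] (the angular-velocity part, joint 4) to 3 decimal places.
0.966

axis z_3 = (0.9659,-0.2588,0.0000); lever o_n−o_3 = (2.8284,-5.8284,-1.0000)
cross product → J_v[:, 3] = (0.2588,0.9659,-4.8978)
J_ω[:, 3] = z_3
entry J[3][3] = 0.9659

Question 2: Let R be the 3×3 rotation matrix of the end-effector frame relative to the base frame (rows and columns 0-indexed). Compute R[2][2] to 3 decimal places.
-1.000

End-effector z-axis (col 2 of R) = (0.0000,-0.0000,-1.0000)
R[2][2] = -1.0000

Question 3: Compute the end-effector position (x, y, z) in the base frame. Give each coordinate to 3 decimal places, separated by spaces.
after link 1: o_1 = (-3.0000, 0.0000, 3.0000)
after link 2: o_2 = (0.5355, -3.5355, 3.0000)
after link 3: o_3 = (-0.2409, -6.4333, 4.0000)
after link 4: o_4 = (-0.2409, -6.4333, 4.0000)
after link 5: o_5 = (2.5875, -9.2617, 3.0000)
after link 6: o_6 = (2.5875, -12.2617, 3.0000)

2.588 -12.262 3.000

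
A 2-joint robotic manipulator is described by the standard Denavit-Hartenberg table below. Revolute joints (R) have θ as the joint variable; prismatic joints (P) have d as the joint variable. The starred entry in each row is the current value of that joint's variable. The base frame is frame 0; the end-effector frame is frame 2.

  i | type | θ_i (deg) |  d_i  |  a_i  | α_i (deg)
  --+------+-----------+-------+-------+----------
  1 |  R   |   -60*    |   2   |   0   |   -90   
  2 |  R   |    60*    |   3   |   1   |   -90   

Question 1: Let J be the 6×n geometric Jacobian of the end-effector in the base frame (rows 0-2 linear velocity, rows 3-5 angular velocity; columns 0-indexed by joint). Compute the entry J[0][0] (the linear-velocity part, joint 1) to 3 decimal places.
-1.067

axis z_0 = ẑ; lever o_n−o_0 = (2.8481,1.0670,1.1340)
cross product → J_v[:, 0] = (-1.0670,2.8481,0.0000)
J_ω[:, 0] = z_0
entry J[0][0] = -1.0670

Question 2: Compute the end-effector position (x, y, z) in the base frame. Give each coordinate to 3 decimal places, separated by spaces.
2.848 1.067 1.134

after link 1: o_1 = (0.0000, 0.0000, 2.0000)
after link 2: o_2 = (2.8481, 1.0670, 1.1340)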